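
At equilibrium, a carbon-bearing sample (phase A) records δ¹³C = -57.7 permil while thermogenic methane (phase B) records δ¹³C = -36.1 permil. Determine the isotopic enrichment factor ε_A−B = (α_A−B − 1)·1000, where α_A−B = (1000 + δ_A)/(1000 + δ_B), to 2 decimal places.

-22.41 permil

α_A−B = (1000 + -57.7) / (1000 + -36.1) = 942.3 / 963.9 = 0.977591
ε_A−B = (0.977591 − 1) × 1000 = -22.409 permil
(The approximation ε ≈ δ_A − δ_B would give -21.6 permil.)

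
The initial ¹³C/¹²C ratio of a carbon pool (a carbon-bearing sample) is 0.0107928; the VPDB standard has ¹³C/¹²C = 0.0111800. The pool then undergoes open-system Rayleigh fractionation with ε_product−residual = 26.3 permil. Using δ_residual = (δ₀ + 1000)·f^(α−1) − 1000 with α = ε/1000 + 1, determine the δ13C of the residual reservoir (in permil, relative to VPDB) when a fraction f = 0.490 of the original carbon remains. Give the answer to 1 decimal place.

δ₀ = (0.0107928/0.0111800 − 1)×1000 = (0.965367 − 1)×1000 = -34.633 permil
α − 1 = ε/1000 = 0.0263
f^(α−1) = 0.490^(0.0263) = 0.981414
δ_res = (-34.633 + 1000) × 0.981414 − 1000 = 947.424 − 1000 = -52.58 permil

-52.6 permil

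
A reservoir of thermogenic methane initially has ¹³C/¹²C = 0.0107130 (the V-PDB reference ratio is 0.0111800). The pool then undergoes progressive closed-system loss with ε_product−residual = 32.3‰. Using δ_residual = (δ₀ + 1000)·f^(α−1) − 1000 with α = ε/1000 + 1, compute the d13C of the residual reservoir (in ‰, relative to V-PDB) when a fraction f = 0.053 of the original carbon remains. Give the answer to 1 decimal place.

-128.5‰

δ₀ = (0.0107130/0.0111800 − 1)×1000 = (0.958229 − 1)×1000 = -41.771‰
α − 1 = ε/1000 = 0.0323
f^(α−1) = 0.053^(0.0323) = 0.909482
δ_res = (-41.771 + 1000) × 0.909482 − 1000 = 871.492 − 1000 = -128.51‰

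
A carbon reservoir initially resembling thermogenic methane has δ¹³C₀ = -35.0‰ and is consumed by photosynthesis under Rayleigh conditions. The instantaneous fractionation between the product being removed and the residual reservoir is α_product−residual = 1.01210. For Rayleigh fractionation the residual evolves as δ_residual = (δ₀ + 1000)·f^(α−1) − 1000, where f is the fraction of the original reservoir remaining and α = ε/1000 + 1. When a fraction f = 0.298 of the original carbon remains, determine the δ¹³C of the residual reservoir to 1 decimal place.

Rayleigh residual: δ_res = (δ₀ + 1000)·f^(α−1) − 1000
α − 1 = 0.01210
f^(α−1) = 0.298^(0.01210) = 0.985458
δ_res = (-35.0 + 1000) × 0.985458 − 1000 = 950.967 − 1000 = -49.03‰

-49.0‰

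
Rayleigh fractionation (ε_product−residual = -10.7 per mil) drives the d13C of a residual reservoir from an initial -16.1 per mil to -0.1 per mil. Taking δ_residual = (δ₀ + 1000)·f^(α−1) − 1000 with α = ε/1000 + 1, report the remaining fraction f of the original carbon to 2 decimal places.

0.22

α − 1 = ε/1000 = -0.0107
(δ_res + 1000)/(δ₀ + 1000) = (-0.1 + 1000)/(-16.1 + 1000) = 999.9/983.9 = 1.016262
f = 1.016262^(1/-0.0107) = exp(ln(1.016262)/-0.0107) = exp(0.01613/-0.0107)
f = exp(-1.5076) = 0.2214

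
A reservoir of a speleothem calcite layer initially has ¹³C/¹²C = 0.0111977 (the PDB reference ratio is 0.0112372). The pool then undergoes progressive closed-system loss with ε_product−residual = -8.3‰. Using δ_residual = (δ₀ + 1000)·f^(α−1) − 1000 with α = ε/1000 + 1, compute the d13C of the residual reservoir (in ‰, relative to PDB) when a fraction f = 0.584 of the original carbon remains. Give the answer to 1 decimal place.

0.9‰

δ₀ = (0.0111977/0.0112372 − 1)×1000 = (0.996485 − 1)×1000 = -3.515‰
α − 1 = ε/1000 = -0.0083
f^(α−1) = 0.584^(-0.0083) = 1.004474
δ_res = (-3.515 + 1000) × 1.004474 − 1000 = 1000.943 − 1000 = 0.94‰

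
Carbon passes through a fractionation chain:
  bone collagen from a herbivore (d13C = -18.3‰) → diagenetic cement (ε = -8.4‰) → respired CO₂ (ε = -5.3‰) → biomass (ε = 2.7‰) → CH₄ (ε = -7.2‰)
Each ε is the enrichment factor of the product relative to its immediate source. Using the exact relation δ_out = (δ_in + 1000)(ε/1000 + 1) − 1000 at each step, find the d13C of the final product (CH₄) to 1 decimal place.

-36.1‰

step 1: δ = (-18.30 + 1000)·(-8.4/1000 + 1) − 1000 = -26.55‰
step 2: δ = (-26.55 + 1000)·(-5.3/1000 + 1) − 1000 = -31.71‰
step 3: δ = (-31.71 + 1000)·(2.7/1000 + 1) − 1000 = -29.09‰
step 4: δ = (-29.09 + 1000)·(-7.2/1000 + 1) − 1000 = -36.08‰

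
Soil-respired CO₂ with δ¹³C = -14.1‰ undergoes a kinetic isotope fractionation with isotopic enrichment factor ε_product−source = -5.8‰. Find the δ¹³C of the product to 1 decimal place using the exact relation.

-19.8‰

Exactly, δ_product = (δ_source + 1000)·(ε/1000 + 1) − 1000.
δ_product = (-14.1 + 1000) × (-5.8/1000 + 1) − 1000
δ_product = -19.82‰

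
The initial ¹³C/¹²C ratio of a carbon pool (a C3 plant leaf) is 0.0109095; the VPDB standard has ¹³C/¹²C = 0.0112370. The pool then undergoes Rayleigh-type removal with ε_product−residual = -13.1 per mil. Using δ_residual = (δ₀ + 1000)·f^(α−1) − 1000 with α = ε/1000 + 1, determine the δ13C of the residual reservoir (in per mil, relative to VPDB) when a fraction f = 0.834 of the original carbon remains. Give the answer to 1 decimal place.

-26.8 per mil

δ₀ = (0.0109095/0.0112370 − 1)×1000 = (0.970855 − 1)×1000 = -29.145 per mil
α − 1 = ε/1000 = -0.0131
f^(α−1) = 0.834^(-0.0131) = 1.002381
δ_res = (-29.145 + 1000) × 1.002381 − 1000 = 973.167 − 1000 = -26.83 per mil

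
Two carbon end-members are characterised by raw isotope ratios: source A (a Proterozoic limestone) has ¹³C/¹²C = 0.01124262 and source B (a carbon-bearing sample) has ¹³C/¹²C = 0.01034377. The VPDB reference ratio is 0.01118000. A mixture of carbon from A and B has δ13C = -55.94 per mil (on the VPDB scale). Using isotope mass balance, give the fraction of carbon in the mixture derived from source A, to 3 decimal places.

δ_A = (0.01124262/0.01118000 − 1)×1000 = (1.005601 − 1)×1000 = 5.601 per mil
δ_B = (0.01034377/0.01118000 − 1)×1000 = (0.925203 − 1)×1000 = -74.797 per mil
f_A = (δ_mix − δ_B)/(δ_A − δ_B) = (-55.94 − (-74.797))/(5.601 − (-74.797))
f_A = 18.857 / 80.398 = 0.2345

0.235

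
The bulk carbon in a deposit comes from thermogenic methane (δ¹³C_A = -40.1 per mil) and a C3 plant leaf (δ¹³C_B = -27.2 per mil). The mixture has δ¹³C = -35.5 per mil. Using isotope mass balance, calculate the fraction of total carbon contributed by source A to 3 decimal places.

0.643

δ_mix = f_A·δ_A + (1 − f_A)·δ_B  ⇒  f_A = (δ_mix − δ_B)/(δ_A − δ_B)
f_A = (-35.5 − (-27.2)) / (-40.1 − (-27.2))
f_A = -8.3 / -12.9 = 0.6434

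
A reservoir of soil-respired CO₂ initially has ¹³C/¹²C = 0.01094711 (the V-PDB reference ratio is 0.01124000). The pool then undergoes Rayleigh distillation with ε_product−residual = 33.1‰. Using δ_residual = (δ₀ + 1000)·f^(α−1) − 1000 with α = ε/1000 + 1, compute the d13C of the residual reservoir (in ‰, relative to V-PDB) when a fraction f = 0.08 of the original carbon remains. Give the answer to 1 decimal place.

-104.2‰

δ₀ = (0.01094711/0.01124000 − 1)×1000 = (0.973942 − 1)×1000 = -26.058‰
α − 1 = ε/1000 = 0.0331
f^(α−1) = 0.08^(0.0331) = 0.919798
δ_res = (-26.058 + 1000) × 0.919798 − 1000 = 895.830 − 1000 = -104.17‰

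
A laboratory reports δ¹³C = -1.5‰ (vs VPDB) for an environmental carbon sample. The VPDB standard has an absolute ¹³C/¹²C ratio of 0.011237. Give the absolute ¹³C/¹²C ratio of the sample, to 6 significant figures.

0.0112201

R_sample = R_standard × (δ¹³C/1000 + 1)
R_sample = 0.011237 × (-1.5/1000 + 1) = 0.011237 × 0.998500
R_sample = 0.0112201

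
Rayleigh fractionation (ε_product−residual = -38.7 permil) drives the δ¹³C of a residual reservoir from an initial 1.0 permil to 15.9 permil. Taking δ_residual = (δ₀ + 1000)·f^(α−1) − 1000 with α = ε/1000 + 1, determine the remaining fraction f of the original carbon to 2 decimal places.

α − 1 = ε/1000 = -0.0387
(δ_res + 1000)/(δ₀ + 1000) = (15.9 + 1000)/(1.0 + 1000) = 1015.9/1001.0 = 1.014885
f = 1.014885^(1/-0.0387) = exp(ln(1.014885)/-0.0387) = exp(0.01478/-0.0387)
f = exp(-0.3818) = 0.6826

0.68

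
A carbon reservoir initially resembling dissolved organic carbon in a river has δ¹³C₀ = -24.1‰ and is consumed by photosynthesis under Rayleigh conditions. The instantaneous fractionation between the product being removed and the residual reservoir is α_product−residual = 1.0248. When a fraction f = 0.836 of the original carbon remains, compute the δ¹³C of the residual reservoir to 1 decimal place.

-28.4‰

Rayleigh residual: δ_res = (δ₀ + 1000)·f^(α−1) − 1000
α − 1 = 0.02480
f^(α−1) = 0.836^(0.02480) = 0.995568
δ_res = (-24.1 + 1000) × 0.995568 − 1000 = 971.574 − 1000 = -28.43‰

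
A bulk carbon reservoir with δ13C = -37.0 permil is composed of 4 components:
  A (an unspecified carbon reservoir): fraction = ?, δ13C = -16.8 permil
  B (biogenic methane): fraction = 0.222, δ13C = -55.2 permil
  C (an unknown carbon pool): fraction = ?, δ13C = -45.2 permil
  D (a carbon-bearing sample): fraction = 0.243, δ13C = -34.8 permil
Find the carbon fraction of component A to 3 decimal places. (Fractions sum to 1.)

0.278

Let f_A and f_C be the unknown fractions; fractions sum to 1 so f_A + f_C = 0.535.
Mass balance: Σ fᵢ·δᵢ = δ_bulk ⇒ f_A·(-16.8) + f_C·(-45.2) = -37.0 − (-20.711) = -16.289
Substitute f_C = 0.535 − f_A:
f_A·(-16.8 − -45.2) = -16.289 − 0.535×(-45.2) = 7.893
f_A = 7.893 / 28.4 = 0.2779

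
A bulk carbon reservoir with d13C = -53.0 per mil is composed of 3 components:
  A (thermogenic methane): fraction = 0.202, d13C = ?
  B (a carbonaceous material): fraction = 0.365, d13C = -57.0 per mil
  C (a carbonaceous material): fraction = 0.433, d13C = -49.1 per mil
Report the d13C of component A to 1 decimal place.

Isotope mass balance: δ_bulk = Σ fᵢ·δᵢ.
-53.0 = 0.202×δ_A + 0.365×(-57.0) + 0.433×(-49.1)
0.202·δ_A = -53.0 − (-42.065) = -10.935
δ_A = -10.935 / 0.202 = -54.13 per mil

-54.1 per mil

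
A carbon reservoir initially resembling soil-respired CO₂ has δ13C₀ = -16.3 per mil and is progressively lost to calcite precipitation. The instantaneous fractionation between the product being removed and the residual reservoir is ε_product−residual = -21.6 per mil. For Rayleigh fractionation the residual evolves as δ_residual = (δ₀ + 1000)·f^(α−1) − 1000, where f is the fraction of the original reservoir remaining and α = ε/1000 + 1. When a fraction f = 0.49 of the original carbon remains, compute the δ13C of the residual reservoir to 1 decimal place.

-1.0 per mil

Rayleigh residual: δ_res = (δ₀ + 1000)·f^(α−1) − 1000
α = ε/1000 + 1 = 0.97840, so α − 1 = -0.02160
f^(α−1) = 0.49^(-0.02160) = 1.015528
δ_res = (-16.3 + 1000) × 1.015528 − 1000 = 998.975 − 1000 = -1.03 per mil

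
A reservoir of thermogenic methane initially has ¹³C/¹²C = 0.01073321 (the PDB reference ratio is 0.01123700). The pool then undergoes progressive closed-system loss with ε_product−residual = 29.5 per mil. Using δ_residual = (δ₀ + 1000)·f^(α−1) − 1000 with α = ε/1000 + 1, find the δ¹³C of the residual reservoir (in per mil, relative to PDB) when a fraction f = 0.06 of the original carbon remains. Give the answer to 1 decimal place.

δ₀ = (0.01073321/0.01123700 − 1)×1000 = (0.955167 − 1)×1000 = -44.833 per mil
α − 1 = ε/1000 = 0.0295
f^(α−1) = 0.06^(0.0295) = 0.920355
δ_res = (-44.833 + 1000) × 0.920355 − 1000 = 879.093 − 1000 = -120.91 per mil

-120.9 per mil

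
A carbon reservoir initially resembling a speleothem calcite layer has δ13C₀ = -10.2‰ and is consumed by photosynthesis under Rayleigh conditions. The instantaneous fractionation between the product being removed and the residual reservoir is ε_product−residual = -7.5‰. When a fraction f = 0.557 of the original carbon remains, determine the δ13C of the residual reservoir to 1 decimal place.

-5.8‰

Rayleigh residual: δ_res = (δ₀ + 1000)·f^(α−1) − 1000
α = ε/1000 + 1 = 0.99250, so α − 1 = -0.00750
f^(α−1) = 0.557^(-0.00750) = 1.004399
δ_res = (-10.2 + 1000) × 1.004399 − 1000 = 994.154 − 1000 = -5.85‰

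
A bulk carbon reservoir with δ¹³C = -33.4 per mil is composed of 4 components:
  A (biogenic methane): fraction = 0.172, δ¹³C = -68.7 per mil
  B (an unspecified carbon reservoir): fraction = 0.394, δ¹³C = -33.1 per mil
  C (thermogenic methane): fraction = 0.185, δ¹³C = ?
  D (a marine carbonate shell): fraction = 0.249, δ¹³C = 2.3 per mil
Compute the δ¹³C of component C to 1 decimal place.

Isotope mass balance: δ_bulk = Σ fᵢ·δᵢ.
-33.4 = 0.172×(-68.7) + 0.394×(-33.1) + 0.185×δ_C + 0.249×(2.3)
0.185·δ_C = -33.4 − (-24.285) = -9.115
δ_C = -9.115 / 0.185 = -49.27 per mil

-49.3 per mil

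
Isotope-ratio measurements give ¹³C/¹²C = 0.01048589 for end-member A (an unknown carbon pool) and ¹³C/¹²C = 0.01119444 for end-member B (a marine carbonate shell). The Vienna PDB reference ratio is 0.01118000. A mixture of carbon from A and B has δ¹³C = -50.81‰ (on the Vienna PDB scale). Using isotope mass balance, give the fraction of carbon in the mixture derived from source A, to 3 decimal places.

δ_A = (0.01048589/0.01118000 − 1)×1000 = (0.937915 − 1)×1000 = -62.085‰
δ_B = (0.01119444/0.01118000 − 1)×1000 = (1.001292 − 1)×1000 = 1.292‰
f_A = (δ_mix − δ_B)/(δ_A − δ_B) = (-50.81 − (1.292))/(-62.085 − (1.292))
f_A = -52.102 / -63.377 = 0.8221

0.822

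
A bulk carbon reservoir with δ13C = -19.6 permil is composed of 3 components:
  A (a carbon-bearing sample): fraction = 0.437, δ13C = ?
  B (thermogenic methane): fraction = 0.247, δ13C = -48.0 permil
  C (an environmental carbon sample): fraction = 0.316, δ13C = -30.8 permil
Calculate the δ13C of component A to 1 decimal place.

Isotope mass balance: δ_bulk = Σ fᵢ·δᵢ.
-19.6 = 0.437×δ_A + 0.247×(-48.0) + 0.316×(-30.8)
0.437·δ_A = -19.6 − (-21.589) = 1.989
δ_A = 1.989 / 0.437 = 4.55 permil

4.6 permil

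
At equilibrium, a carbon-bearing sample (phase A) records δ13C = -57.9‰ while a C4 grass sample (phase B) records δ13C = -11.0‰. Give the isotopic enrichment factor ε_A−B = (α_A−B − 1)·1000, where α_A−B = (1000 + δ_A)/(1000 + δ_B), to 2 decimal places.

α_A−B = (1000 + -57.9) / (1000 + -11.0) = 942.1 / 989.0 = 0.952578
ε_A−B = (0.952578 − 1) × 1000 = -47.422‰
(The approximation ε ≈ δ_A − δ_B would give -46.9‰.)

-47.42‰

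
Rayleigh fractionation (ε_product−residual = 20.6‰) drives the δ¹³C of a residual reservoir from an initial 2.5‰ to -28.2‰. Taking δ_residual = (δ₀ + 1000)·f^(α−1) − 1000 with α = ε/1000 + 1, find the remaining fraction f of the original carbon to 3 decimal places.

α − 1 = ε/1000 = 0.0206
(δ_res + 1000)/(δ₀ + 1000) = (-28.2 + 1000)/(2.5 + 1000) = 971.8/1002.5 = 0.969377
f = 0.969377^(1/0.0206) = exp(ln(0.969377)/0.0206) = exp(-0.03110/0.0206)
f = exp(-1.5098) = 0.2210

0.221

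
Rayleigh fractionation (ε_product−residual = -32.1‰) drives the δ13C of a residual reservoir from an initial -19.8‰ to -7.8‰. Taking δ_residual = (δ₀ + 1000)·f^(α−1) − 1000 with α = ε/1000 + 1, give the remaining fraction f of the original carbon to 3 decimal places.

α − 1 = ε/1000 = -0.0321
(δ_res + 1000)/(δ₀ + 1000) = (-7.8 + 1000)/(-19.8 + 1000) = 992.2/980.2 = 1.012242
f = 1.012242^(1/-0.0321) = exp(ln(1.012242)/-0.0321) = exp(0.01217/-0.0321)
f = exp(-0.3791) = 0.6845

0.684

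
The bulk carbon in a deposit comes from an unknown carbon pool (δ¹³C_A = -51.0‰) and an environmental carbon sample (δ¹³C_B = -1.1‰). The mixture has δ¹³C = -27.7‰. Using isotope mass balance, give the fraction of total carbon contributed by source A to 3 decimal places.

0.533

δ_mix = f_A·δ_A + (1 − f_A)·δ_B  ⇒  f_A = (δ_mix − δ_B)/(δ_A − δ_B)
f_A = (-27.7 − (-1.1)) / (-51.0 − (-1.1))
f_A = -26.6 / -49.9 = 0.5331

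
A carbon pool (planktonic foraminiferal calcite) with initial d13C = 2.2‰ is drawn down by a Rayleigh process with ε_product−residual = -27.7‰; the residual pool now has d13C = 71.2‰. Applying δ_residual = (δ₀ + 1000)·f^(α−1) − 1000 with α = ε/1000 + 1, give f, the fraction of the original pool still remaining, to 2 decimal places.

α − 1 = ε/1000 = -0.0277
(δ_res + 1000)/(δ₀ + 1000) = (71.2 + 1000)/(2.2 + 1000) = 1071.2/1002.2 = 1.068849
f = 1.068849^(1/-0.0277) = exp(ln(1.068849)/-0.0277) = exp(0.06658/-0.0277)
f = exp(-2.4037) = 0.0904

0.09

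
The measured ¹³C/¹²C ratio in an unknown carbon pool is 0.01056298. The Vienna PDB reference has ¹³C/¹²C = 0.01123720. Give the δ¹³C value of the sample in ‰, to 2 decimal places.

-60.00‰

δ¹³C = (R_sample / R_standard − 1) × 1000
R_sample / R_standard = 0.01056298 / 0.01123720 = 0.940001
δ¹³C = (0.940001 − 1) × 1000 = -59.999‰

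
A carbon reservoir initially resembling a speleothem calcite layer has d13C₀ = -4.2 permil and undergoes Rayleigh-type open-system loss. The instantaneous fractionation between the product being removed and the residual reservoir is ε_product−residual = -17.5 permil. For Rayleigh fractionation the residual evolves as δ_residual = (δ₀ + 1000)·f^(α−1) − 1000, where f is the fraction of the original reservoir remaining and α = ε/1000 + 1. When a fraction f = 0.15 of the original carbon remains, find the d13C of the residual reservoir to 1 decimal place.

Rayleigh residual: δ_res = (δ₀ + 1000)·f^(α−1) − 1000
α = ε/1000 + 1 = 0.98250, so α − 1 = -0.01750
f^(α−1) = 0.15^(-0.01750) = 1.033757
δ_res = (-4.2 + 1000) × 1.033757 − 1000 = 1029.415 − 1000 = 29.42 permil

29.4 permil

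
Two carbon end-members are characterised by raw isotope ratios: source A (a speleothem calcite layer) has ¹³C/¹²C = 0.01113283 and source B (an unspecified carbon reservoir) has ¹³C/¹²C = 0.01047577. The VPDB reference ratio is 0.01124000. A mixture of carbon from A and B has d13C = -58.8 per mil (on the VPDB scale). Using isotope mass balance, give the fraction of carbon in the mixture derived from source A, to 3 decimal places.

δ_A = (0.01113283/0.01124000 − 1)×1000 = (0.990465 − 1)×1000 = -9.535 per mil
δ_B = (0.01047577/0.01124000 − 1)×1000 = (0.932008 − 1)×1000 = -67.992 per mil
f_A = (δ_mix − δ_B)/(δ_A − δ_B) = (-58.8 − (-67.992))/(-9.535 − (-67.992))
f_A = 9.192 / 58.457 = 0.1572

0.157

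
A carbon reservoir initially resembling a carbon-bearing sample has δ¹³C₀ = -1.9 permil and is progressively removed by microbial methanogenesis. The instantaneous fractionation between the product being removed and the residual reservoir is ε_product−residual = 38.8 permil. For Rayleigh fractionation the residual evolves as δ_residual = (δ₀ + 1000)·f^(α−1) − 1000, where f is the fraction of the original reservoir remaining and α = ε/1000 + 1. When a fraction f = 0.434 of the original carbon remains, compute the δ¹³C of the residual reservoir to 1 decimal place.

-33.7 permil

Rayleigh residual: δ_res = (δ₀ + 1000)·f^(α−1) − 1000
α = ε/1000 + 1 = 1.03880, so α − 1 = 0.03880
f^(α−1) = 0.434^(0.03880) = 0.968132
δ_res = (-1.9 + 1000) × 0.968132 − 1000 = 966.293 − 1000 = -33.71 permil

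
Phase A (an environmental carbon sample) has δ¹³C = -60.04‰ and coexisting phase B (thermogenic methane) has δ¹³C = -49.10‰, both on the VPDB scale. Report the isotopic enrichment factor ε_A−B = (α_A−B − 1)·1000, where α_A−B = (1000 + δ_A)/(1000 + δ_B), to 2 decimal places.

α_A−B = (1000 + -60.04) / (1000 + -49.10) = 939.96 / 950.90 = 0.988495
ε_A−B = (0.988495 − 1) × 1000 = -11.505‰
(The approximation ε ≈ δ_A − δ_B would give -10.94‰.)

-11.50‰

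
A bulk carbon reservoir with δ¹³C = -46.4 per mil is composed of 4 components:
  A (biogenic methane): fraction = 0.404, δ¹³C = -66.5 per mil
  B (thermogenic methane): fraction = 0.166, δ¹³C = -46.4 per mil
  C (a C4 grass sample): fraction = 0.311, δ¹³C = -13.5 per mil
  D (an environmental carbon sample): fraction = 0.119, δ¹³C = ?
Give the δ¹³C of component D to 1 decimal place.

-64.1 per mil

Isotope mass balance: δ_bulk = Σ fᵢ·δᵢ.
-46.4 = 0.404×(-66.5) + 0.166×(-46.4) + 0.311×(-13.5) + 0.119×δ_D
0.119·δ_D = -46.4 − (-38.767) = -7.633
δ_D = -7.633 / 0.119 = -64.14 per mil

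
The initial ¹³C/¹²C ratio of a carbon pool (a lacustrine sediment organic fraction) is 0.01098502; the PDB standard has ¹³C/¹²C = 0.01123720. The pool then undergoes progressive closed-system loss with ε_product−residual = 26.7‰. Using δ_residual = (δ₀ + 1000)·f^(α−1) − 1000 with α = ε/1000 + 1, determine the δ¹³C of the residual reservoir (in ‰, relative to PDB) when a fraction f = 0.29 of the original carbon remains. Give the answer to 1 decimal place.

-54.2‰

δ₀ = (0.01098502/0.01123720 − 1)×1000 = (0.977558 − 1)×1000 = -22.442‰
α − 1 = ε/1000 = 0.0267
f^(α−1) = 0.29^(0.0267) = 0.967489
δ_res = (-22.442 + 1000) × 0.967489 − 1000 = 945.777 − 1000 = -54.22‰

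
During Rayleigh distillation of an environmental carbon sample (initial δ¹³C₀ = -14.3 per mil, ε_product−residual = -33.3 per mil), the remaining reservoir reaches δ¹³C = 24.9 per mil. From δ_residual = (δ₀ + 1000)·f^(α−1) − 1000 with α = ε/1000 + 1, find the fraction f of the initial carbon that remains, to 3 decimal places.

α − 1 = ε/1000 = -0.0333
(δ_res + 1000)/(δ₀ + 1000) = (24.9 + 1000)/(-14.3 + 1000) = 1024.9/985.7 = 1.039769
f = 1.039769^(1/-0.0333) = exp(ln(1.039769)/-0.0333) = exp(0.03900/-0.0333)
f = exp(-1.1711) = 0.3100

0.310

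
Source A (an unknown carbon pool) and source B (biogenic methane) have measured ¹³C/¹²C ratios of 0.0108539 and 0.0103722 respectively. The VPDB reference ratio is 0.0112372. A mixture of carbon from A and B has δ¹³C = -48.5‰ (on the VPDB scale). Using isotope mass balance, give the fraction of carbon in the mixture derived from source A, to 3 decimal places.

δ_A = (0.0108539/0.0112372 − 1)×1000 = (0.965890 − 1)×1000 = -34.110‰
δ_B = (0.0103722/0.0112372 − 1)×1000 = (0.923024 − 1)×1000 = -76.976‰
f_A = (δ_mix − δ_B)/(δ_A − δ_B) = (-48.5 − (-76.976))/(-34.110 − (-76.976))
f_A = 28.476 / 42.867 = 0.6643

0.664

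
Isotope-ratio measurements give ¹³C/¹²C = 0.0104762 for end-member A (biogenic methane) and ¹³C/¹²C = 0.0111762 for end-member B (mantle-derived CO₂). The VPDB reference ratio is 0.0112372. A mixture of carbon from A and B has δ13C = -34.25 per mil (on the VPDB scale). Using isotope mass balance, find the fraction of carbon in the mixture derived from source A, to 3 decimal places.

0.463

δ_A = (0.0104762/0.0112372 − 1)×1000 = (0.932279 − 1)×1000 = -67.721 per mil
δ_B = (0.0111762/0.0112372 − 1)×1000 = (0.994572 − 1)×1000 = -5.428 per mil
f_A = (δ_mix − δ_B)/(δ_A − δ_B) = (-34.25 − (-5.428))/(-67.721 − (-5.428))
f_A = -28.822 / -62.293 = 0.4627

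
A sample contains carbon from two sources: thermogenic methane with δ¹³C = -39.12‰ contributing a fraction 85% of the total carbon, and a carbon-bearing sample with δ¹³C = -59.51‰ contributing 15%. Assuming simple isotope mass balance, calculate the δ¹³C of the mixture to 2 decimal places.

-42.18‰

δ_mix = f_A·δ_A + f_B·δ_B
δ_mix = 0.85 × (-39.12) + 0.15 × (-59.51)
δ_mix = -33.252 + -8.926 = -42.178‰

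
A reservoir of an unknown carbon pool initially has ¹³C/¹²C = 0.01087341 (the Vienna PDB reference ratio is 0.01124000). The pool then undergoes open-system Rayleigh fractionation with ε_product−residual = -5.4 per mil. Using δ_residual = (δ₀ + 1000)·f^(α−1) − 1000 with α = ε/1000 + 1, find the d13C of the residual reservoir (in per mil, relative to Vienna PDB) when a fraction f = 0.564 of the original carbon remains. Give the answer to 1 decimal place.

-29.6 per mil

δ₀ = (0.01087341/0.01124000 − 1)×1000 = (0.967385 − 1)×1000 = -32.615 per mil
α − 1 = ε/1000 = -0.0054
f^(α−1) = 0.564^(-0.0054) = 1.003097
δ_res = (-32.615 + 1000) × 1.003097 − 1000 = 970.382 − 1000 = -29.62 per mil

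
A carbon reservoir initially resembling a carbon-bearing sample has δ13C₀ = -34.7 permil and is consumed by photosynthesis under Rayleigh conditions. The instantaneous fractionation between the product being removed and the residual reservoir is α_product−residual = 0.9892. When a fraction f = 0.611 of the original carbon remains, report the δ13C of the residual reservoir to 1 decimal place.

Rayleigh residual: δ_res = (δ₀ + 1000)·f^(α−1) − 1000
α − 1 = -0.01080
f^(α−1) = 0.611^(-0.01080) = 1.005335
δ_res = (-34.7 + 1000) × 1.005335 − 1000 = 970.450 − 1000 = -29.55 permil

-29.6 permil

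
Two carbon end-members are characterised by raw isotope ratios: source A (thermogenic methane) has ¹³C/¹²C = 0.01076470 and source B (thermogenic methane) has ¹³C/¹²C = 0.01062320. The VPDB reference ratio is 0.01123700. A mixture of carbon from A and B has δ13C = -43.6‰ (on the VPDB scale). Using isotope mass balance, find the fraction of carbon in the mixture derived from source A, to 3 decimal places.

0.875

δ_A = (0.01076470/0.01123700 − 1)×1000 = (0.957969 − 1)×1000 = -42.031‰
δ_B = (0.01062320/0.01123700 − 1)×1000 = (0.945377 − 1)×1000 = -54.623‰
f_A = (δ_mix − δ_B)/(δ_A − δ_B) = (-43.6 − (-54.623))/(-42.031 − (-54.623))
f_A = 11.023 / 12.592 = 0.8754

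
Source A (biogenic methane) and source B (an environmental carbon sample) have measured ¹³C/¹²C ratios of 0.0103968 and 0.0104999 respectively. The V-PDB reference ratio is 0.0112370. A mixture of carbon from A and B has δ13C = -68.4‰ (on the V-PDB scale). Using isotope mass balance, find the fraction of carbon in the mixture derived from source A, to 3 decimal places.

0.306

δ_A = (0.0103968/0.0112370 − 1)×1000 = (0.925229 − 1)×1000 = -74.771‰
δ_B = (0.0104999/0.0112370 − 1)×1000 = (0.934404 − 1)×1000 = -65.596‰
f_A = (δ_mix − δ_B)/(δ_A − δ_B) = (-68.4 − (-65.596))/(-74.771 − (-65.596))
f_A = -2.804 / -9.175 = 0.3056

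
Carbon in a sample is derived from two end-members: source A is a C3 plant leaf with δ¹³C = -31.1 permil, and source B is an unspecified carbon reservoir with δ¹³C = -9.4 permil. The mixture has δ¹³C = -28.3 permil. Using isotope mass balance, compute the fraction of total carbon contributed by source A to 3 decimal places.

δ_mix = f_A·δ_A + (1 − f_A)·δ_B  ⇒  f_A = (δ_mix − δ_B)/(δ_A − δ_B)
f_A = (-28.3 − (-9.4)) / (-31.1 − (-9.4))
f_A = -18.9 / -21.7 = 0.8710

0.871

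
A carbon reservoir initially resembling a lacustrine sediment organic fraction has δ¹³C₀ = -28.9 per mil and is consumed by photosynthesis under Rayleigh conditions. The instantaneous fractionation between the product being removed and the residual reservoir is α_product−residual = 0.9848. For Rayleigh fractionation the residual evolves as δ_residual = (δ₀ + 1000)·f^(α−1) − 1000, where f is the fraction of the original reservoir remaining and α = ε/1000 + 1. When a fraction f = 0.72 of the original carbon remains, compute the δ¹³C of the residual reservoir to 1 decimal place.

-24.0 per mil

Rayleigh residual: δ_res = (δ₀ + 1000)·f^(α−1) − 1000
α − 1 = -0.01520
f^(α−1) = 0.72^(-0.01520) = 1.005006
δ_res = (-28.9 + 1000) × 1.005006 − 1000 = 975.961 − 1000 = -24.04 per mil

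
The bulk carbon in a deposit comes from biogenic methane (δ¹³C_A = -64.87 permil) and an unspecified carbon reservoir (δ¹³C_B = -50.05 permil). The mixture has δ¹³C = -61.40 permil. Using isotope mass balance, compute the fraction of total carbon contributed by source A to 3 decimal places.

0.766

δ_mix = f_A·δ_A + (1 − f_A)·δ_B  ⇒  f_A = (δ_mix − δ_B)/(δ_A − δ_B)
f_A = (-61.40 − (-50.05)) / (-64.87 − (-50.05))
f_A = -11.35 / -14.82 = 0.7659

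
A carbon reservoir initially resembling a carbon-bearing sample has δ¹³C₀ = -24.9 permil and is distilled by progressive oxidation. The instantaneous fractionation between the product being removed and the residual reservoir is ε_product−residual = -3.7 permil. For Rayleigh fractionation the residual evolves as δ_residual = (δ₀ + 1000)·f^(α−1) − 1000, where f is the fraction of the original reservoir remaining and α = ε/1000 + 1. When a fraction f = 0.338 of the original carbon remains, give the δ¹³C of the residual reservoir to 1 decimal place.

Rayleigh residual: δ_res = (δ₀ + 1000)·f^(α−1) − 1000
α = ε/1000 + 1 = 0.99630, so α − 1 = -0.00370
f^(α−1) = 0.338^(-0.00370) = 1.004021
δ_res = (-24.9 + 1000) × 1.004021 − 1000 = 979.021 − 1000 = -20.98 permil

-21.0 permil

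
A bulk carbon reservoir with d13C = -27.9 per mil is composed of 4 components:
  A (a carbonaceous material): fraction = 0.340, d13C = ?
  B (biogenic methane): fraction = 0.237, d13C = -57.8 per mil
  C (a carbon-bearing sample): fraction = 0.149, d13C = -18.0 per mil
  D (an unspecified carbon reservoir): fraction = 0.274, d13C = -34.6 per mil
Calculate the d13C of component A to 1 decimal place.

-6.0 per mil

Isotope mass balance: δ_bulk = Σ fᵢ·δᵢ.
-27.9 = 0.340×δ_A + 0.237×(-57.8) + 0.149×(-18.0) + 0.274×(-34.6)
0.340·δ_A = -27.9 − (-25.861) = -2.039
δ_A = -2.039 / 0.340 = -6.00 per mil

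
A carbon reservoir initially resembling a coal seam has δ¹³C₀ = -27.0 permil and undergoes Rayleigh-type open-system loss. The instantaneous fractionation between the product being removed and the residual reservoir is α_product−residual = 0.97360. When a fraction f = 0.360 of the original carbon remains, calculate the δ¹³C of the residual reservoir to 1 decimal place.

-0.4 permil

Rayleigh residual: δ_res = (δ₀ + 1000)·f^(α−1) − 1000
α − 1 = -0.02640
f^(α−1) = 0.360^(-0.02640) = 1.027339
δ_res = (-27.0 + 1000) × 1.027339 − 1000 = 999.600 − 1000 = -0.40 permil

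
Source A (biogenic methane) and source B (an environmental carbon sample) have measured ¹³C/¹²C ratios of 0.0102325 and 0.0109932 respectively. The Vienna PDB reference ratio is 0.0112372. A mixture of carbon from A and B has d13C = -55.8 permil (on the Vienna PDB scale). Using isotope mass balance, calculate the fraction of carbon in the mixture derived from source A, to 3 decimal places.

0.504

δ_A = (0.0102325/0.0112372 − 1)×1000 = (0.910592 − 1)×1000 = -89.408 permil
δ_B = (0.0109932/0.0112372 − 1)×1000 = (0.978286 − 1)×1000 = -21.714 permil
f_A = (δ_mix − δ_B)/(δ_A − δ_B) = (-55.8 − (-21.714))/(-89.408 − (-21.714))
f_A = -34.086 / -67.695 = 0.5035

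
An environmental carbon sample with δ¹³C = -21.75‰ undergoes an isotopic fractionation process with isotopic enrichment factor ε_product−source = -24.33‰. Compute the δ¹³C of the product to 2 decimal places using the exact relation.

-45.55‰

To first order, δ_product ≈ δ_source + ε = -46.08‰.
Exactly, δ_product = (δ_source + 1000)·(ε/1000 + 1) − 1000.
δ_product = (-21.75 + 1000) × (-24.33/1000 + 1) − 1000
δ_product = -45.551‰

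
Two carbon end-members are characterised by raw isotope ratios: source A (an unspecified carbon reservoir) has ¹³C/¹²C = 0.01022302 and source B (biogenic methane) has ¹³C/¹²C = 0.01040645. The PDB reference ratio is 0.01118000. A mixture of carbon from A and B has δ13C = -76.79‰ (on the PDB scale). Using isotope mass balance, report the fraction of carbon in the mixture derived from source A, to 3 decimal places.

0.463

δ_A = (0.01022302/0.01118000 − 1)×1000 = (0.914403 − 1)×1000 = -85.597‰
δ_B = (0.01040645/0.01118000 − 1)×1000 = (0.930809 − 1)×1000 = -69.191‰
f_A = (δ_mix − δ_B)/(δ_A − δ_B) = (-76.79 − (-69.191))/(-85.597 − (-69.191))
f_A = -7.599 / -16.407 = 0.4632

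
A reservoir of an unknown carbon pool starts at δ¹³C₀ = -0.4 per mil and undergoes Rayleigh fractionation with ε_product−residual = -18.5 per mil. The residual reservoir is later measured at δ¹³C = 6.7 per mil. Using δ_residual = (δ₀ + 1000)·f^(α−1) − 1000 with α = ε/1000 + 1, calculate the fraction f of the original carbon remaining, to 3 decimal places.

0.682

α − 1 = ε/1000 = -0.0185
(δ_res + 1000)/(δ₀ + 1000) = (6.7 + 1000)/(-0.4 + 1000) = 1006.7/999.6 = 1.007103
f = 1.007103^(1/-0.0185) = exp(ln(1.007103)/-0.0185) = exp(0.00708/-0.0185)
f = exp(-0.3826) = 0.6821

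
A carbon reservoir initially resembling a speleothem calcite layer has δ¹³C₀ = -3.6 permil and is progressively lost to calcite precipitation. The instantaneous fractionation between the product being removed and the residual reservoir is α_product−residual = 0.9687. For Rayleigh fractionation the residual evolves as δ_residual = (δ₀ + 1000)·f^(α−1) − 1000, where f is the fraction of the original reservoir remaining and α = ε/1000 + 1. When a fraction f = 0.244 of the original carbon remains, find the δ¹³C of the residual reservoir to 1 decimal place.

41.4 permil

Rayleigh residual: δ_res = (δ₀ + 1000)·f^(α−1) − 1000
α − 1 = -0.03130
f^(α−1) = 0.244^(-0.03130) = 1.045141
δ_res = (-3.6 + 1000) × 1.045141 − 1000 = 1041.378 − 1000 = 41.38 permil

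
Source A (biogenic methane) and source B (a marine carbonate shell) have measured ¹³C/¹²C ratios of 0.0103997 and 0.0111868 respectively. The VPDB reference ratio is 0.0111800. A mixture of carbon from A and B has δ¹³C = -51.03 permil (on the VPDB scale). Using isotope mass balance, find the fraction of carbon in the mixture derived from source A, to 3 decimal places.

δ_A = (0.0103997/0.0111800 − 1)×1000 = (0.930206 − 1)×1000 = -69.794 permil
δ_B = (0.0111868/0.0111800 − 1)×1000 = (1.000608 − 1)×1000 = 0.608 permil
f_A = (δ_mix − δ_B)/(δ_A − δ_B) = (-51.03 − (0.608))/(-69.794 − (0.608))
f_A = -51.638 / -70.403 = 0.7335

0.733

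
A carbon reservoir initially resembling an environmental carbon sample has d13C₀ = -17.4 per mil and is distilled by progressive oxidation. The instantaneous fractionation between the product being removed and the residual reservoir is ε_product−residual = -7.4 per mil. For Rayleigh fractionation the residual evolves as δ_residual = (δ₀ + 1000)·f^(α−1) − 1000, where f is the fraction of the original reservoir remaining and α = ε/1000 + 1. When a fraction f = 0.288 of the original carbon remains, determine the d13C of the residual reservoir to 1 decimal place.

Rayleigh residual: δ_res = (δ₀ + 1000)·f^(α−1) − 1000
α = ε/1000 + 1 = 0.99260, so α − 1 = -0.00740
f^(α−1) = 0.288^(-0.00740) = 1.009254
δ_res = (-17.4 + 1000) × 1.009254 − 1000 = 991.693 − 1000 = -8.31 per mil

-8.3 per mil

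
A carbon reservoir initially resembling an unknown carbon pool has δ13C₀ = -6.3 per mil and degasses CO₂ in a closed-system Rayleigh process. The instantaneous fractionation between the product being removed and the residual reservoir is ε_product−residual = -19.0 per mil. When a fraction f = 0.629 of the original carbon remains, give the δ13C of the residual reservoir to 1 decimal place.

2.5 per mil

Rayleigh residual: δ_res = (δ₀ + 1000)·f^(α−1) − 1000
α = ε/1000 + 1 = 0.98100, so α − 1 = -0.01900
f^(α−1) = 0.629^(-0.01900) = 1.008848
δ_res = (-6.3 + 1000) × 1.008848 − 1000 = 1002.492 − 1000 = 2.49 per mil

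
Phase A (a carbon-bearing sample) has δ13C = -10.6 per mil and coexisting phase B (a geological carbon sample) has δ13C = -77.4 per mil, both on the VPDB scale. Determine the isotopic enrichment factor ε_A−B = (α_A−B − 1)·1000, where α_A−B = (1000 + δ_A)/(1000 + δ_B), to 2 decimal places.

α_A−B = (1000 + -10.6) / (1000 + -77.4) = 989.4 / 922.6 = 1.072404
ε_A−B = (1.072404 − 1) × 1000 = 72.404 per mil
(The approximation ε ≈ δ_A − δ_B would give 66.8 per mil.)

72.40 per mil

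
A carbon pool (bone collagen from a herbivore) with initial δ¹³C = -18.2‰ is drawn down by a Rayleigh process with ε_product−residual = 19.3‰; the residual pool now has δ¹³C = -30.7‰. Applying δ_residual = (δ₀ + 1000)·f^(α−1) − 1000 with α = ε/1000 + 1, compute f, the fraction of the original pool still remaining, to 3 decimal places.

0.515

α − 1 = ε/1000 = 0.0193
(δ_res + 1000)/(δ₀ + 1000) = (-30.7 + 1000)/(-18.2 + 1000) = 969.3/981.8 = 0.987268
f = 0.987268^(1/0.0193) = exp(ln(0.987268)/0.0193) = exp(-0.01281/0.0193)
f = exp(-0.6639) = 0.5148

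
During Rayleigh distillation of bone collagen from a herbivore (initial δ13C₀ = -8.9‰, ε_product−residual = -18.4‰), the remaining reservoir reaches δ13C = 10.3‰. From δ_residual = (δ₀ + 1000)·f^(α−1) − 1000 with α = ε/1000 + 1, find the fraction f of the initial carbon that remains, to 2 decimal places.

0.35

α − 1 = ε/1000 = -0.0184
(δ_res + 1000)/(δ₀ + 1000) = (10.3 + 1000)/(-8.9 + 1000) = 1010.3/991.1 = 1.019372
f = 1.019372^(1/-0.0184) = exp(ln(1.019372)/-0.0184) = exp(0.01919/-0.0184)
f = exp(-1.0428) = 0.3525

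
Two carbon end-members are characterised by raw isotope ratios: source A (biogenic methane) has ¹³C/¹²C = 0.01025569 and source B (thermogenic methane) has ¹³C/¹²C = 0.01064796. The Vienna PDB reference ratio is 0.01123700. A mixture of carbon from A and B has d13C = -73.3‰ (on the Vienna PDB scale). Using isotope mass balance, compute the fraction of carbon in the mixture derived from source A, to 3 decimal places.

δ_A = (0.01025569/0.01123700 − 1)×1000 = (0.912672 − 1)×1000 = -87.328‰
δ_B = (0.01064796/0.01123700 − 1)×1000 = (0.947580 − 1)×1000 = -52.420‰
f_A = (δ_mix − δ_B)/(δ_A − δ_B) = (-73.3 − (-52.420))/(-87.328 − (-52.420))
f_A = -20.880 / -34.909 = 0.5981

0.598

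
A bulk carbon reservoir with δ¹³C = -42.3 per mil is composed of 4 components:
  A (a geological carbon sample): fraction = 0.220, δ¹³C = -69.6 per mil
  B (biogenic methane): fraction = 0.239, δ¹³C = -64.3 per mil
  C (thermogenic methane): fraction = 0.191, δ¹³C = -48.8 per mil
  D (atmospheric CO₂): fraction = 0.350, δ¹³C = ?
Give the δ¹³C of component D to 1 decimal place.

Isotope mass balance: δ_bulk = Σ fᵢ·δᵢ.
-42.3 = 0.220×(-69.6) + 0.239×(-64.3) + 0.191×(-48.8) + 0.350×δ_D
0.350·δ_D = -42.3 − (-40.001) = -2.299
δ_D = -2.299 / 0.350 = -6.57 per mil

-6.6 per mil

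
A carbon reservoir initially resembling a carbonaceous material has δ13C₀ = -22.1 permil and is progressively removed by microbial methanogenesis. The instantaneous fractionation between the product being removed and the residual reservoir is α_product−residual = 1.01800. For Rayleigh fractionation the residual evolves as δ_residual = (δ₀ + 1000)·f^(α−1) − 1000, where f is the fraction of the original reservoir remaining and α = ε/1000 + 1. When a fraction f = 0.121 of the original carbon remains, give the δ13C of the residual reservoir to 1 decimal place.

Rayleigh residual: δ_res = (δ₀ + 1000)·f^(α−1) − 1000
α − 1 = 0.01800
f^(α−1) = 0.121^(0.01800) = 0.962698
δ_res = (-22.1 + 1000) × 0.962698 − 1000 = 941.423 − 1000 = -58.58 permil

-58.6 permil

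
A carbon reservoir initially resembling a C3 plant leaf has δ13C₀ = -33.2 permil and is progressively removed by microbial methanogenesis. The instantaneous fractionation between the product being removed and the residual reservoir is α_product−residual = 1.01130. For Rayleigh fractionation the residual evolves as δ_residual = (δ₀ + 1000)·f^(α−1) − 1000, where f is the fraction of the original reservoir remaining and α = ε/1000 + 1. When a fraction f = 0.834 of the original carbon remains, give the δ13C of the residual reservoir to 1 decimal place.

Rayleigh residual: δ_res = (δ₀ + 1000)·f^(α−1) − 1000
α − 1 = 0.01130
f^(α−1) = 0.834^(0.01130) = 0.997951
δ_res = (-33.2 + 1000) × 0.997951 − 1000 = 964.819 − 1000 = -35.18 permil

-35.2 permil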